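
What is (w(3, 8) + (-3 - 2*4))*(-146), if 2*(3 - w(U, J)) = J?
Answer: 1752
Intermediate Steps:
w(U, J) = 3 - J/2
(w(3, 8) + (-3 - 2*4))*(-146) = ((3 - 1/2*8) + (-3 - 2*4))*(-146) = ((3 - 4) + (-3 - 8))*(-146) = (-1 - 11)*(-146) = -12*(-146) = 1752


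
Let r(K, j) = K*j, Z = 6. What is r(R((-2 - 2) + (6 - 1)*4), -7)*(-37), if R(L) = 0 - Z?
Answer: -1554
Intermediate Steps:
R(L) = -6 (R(L) = 0 - 1*6 = 0 - 6 = -6)
r(R((-2 - 2) + (6 - 1)*4), -7)*(-37) = -6*(-7)*(-37) = 42*(-37) = -1554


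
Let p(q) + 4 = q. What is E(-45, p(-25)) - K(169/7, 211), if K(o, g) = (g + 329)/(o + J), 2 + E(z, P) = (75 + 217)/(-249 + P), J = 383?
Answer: -57794/13205 ≈ -4.3767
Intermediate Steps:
p(q) = -4 + q
E(z, P) = -2 + 292/(-249 + P) (E(z, P) = -2 + (75 + 217)/(-249 + P) = -2 + 292/(-249 + P))
K(o, g) = (329 + g)/(383 + o) (K(o, g) = (g + 329)/(o + 383) = (329 + g)/(383 + o))
E(-45, p(-25)) - K(169/7, 211) = 2*(395 - (-4 - 25))/(-249 + (-4 - 25)) - (329 + 211)/(383 + 169/7) = 2*(395 - 1*(-29))/(-249 - 29) - 540/(383 + 169*(⅐)) = 2*(395 + 29)/(-278) - 540/(383 + 169/7) = 2*(-1/278)*424 - 540/2850/7 = -424/139 - 7*540/2850 = -424/139 - 1*126/95 = -424/139 - 126/95 = -57794/13205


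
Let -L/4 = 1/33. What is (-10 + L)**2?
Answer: 111556/1089 ≈ 102.44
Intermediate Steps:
L = -4/33 ≈ -0.12121
(-10 + L)**2 = (-10 - 4/33)**2 = (-334/33)**2 = 111556/1089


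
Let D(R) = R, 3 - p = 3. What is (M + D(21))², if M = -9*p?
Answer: 441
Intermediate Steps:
p = 0 (p = 3 - 1*3 = 3 - 3 = 0)
M = 0 (M = -9*0 = 0)
(M + D(21))² = (0 + 21)² = 21² = 441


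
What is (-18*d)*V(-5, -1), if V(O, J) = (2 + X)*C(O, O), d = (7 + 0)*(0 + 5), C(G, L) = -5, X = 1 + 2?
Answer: 15750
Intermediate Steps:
X = 3
d = 35 (d = 7*5 = 35)
V(O, J) = -25 (V(O, J) = (2 + 3)*(-5) = 5*(-5) = -25)
(-18*d)*V(-5, -1) = -18*35*(-25) = -630*(-25) = 15750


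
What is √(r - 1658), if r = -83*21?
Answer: I*√3401 ≈ 58.318*I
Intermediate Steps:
r = -1743
√(r - 1658) = √(-1743 - 1658) = √(-3401) = I*√3401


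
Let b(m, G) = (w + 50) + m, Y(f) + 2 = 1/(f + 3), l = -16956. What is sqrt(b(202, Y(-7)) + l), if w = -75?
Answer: I*sqrt(16779) ≈ 129.53*I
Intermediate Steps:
Y(f) = -2 + 1/(3 + f) (Y(f) = -2 + 1/(f + 3) = -2 + 1/(3 + f))
b(m, G) = -25 + m (b(m, G) = (-75 + 50) + m = -25 + m)
sqrt(b(202, Y(-7)) + l) = sqrt((-25 + 202) - 16956) = sqrt(177 - 16956) = sqrt(-16779) = I*sqrt(16779)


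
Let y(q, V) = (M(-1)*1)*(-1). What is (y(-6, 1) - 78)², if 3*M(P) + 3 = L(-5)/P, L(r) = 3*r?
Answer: 6724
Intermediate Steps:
M(P) = -1 - 5/P (M(P) = -1 + ((3*(-5))/P)/3 = -1 + (-15/P)/3 = -1 - 5/P)
y(q, V) = -4 (y(q, V) = (((-5 - 1*(-1))/(-1))*1)*(-1) = (-(-5 + 1)*1)*(-1) = (-1*(-4)*1)*(-1) = (4*1)*(-1) = 4*(-1) = -4)
(y(-6, 1) - 78)² = (-4 - 78)² = (-82)² = 6724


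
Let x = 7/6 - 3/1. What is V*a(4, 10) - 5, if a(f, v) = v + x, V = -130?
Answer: -3200/3 ≈ -1066.7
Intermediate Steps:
x = -11/6 (x = 7*(⅙) - 3*1 = 7/6 - 3 = -11/6 ≈ -1.8333)
a(f, v) = -11/6 + v (a(f, v) = v - 11/6 = -11/6 + v)
V*a(4, 10) - 5 = -130*(-11/6 + 10) - 5 = -130*49/6 - 5 = -3185/3 - 5 = -3200/3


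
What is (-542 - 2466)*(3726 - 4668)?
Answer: 2833536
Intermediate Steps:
(-542 - 2466)*(3726 - 4668) = -3008*(-942) = 2833536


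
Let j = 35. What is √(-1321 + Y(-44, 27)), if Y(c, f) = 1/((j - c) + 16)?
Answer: I*√11921930/95 ≈ 36.345*I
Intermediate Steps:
Y(c, f) = 1/(51 - c) (Y(c, f) = 1/((35 - c) + 16) = 1/(51 - c))
√(-1321 + Y(-44, 27)) = √(-1321 + 1/(51 - 1*(-44))) = √(-1321 + 1/(51 + 44)) = √(-1321 + 1/95) = √(-125494/95) = I*√11921930/95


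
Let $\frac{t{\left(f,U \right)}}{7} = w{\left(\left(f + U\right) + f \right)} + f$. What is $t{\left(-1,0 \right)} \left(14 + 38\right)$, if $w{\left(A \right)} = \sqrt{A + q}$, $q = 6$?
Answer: $364$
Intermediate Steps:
$w{\left(A \right)} = \sqrt{6 + A}$ ($w{\left(A \right)} = \sqrt{A + 6} = \sqrt{6 + A}$)
$t{\left(f,U \right)} = 7 f + 7 \sqrt{6 + U + 2 f}$ ($t{\left(f,U \right)} = 7 \left(\sqrt{6 + \left(\left(f + U\right) + f\right)} + f\right) = 7 \left(\sqrt{6 + \left(\left(U + f\right) + f\right)} + f\right) = 7 \left(\sqrt{6 + \left(U + 2 f\right)} + f\right) = 7 \left(\sqrt{6 + U + 2 f} + f\right) = 7 \left(f + \sqrt{6 + U + 2 f}\right) = 7 f + 7 \sqrt{6 + U + 2 f}$)
$t{\left(-1,0 \right)} \left(14 + 38\right) = \left(7 \left(-1\right) + 7 \sqrt{6 + 0 + 2 \left(-1\right)}\right) \left(14 + 38\right) = \left(-7 + 7 \sqrt{6 + 0 - 2}\right) 52 = \left(-7 + 7 \sqrt{4}\right) 52 = \left(-7 + 7 \cdot 2\right) 52 = \left(-7 + 14\right) 52 = 7 \cdot 52 = 364$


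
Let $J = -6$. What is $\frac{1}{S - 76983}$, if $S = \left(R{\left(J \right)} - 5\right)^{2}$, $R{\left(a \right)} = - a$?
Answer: $- \frac{1}{76982} \approx -1.299 \cdot 10^{-5}$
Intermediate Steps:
$S = 1$ ($S = \left(\left(-1\right) \left(-6\right) - 5\right)^{2} = \left(6 - 5\right)^{2} = 1^{2} = 1$)
$\frac{1}{S - 76983} = \frac{1}{1 - 76983} = \frac{1}{-76982} = - \frac{1}{76982}$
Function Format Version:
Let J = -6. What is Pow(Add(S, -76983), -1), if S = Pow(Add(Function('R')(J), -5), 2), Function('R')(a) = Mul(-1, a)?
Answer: Rational(-1, 76982) ≈ -1.2990e-5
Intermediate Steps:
S = 1 (S = Pow(Add(Mul(-1, -6), -5), 2) = Pow(Add(6, -5), 2) = Pow(1, 2) = 1)
Pow(Add(S, -76983), -1) = Pow(Add(1, -76983), -1) = Pow(-76982, -1) = Rational(-1, 76982)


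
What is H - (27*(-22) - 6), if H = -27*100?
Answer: -2100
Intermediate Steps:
H = -2700
H - (27*(-22) - 6) = -2700 - (27*(-22) - 6) = -2700 - (-594 - 6) = -2700 - 1*(-600) = -2700 + 600 = -2100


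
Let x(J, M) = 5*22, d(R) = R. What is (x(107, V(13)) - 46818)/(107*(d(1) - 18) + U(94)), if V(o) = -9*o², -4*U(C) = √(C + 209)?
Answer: 1359389632/52939873 - 186832*√303/52939873 ≈ 25.617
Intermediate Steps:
U(C) = -√(209 + C)/4 (U(C) = -√(C + 209)/4 = -√(209 + C)/4)
x(J, M) = 110
(x(107, V(13)) - 46818)/(107*(d(1) - 18) + U(94)) = (110 - 46818)/(107*(1 - 18) - √(209 + 94)/4) = -46708/(107*(-17) - √303/4) = -46708/(-1819 - √303/4)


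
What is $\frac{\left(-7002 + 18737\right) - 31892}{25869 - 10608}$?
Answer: $- \frac{6719}{5087} \approx -1.3208$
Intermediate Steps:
$\frac{\left(-7002 + 18737\right) - 31892}{25869 - 10608} = \frac{11735 - 31892}{15261} = \left(-20157\right) \frac{1}{15261} = - \frac{6719}{5087}$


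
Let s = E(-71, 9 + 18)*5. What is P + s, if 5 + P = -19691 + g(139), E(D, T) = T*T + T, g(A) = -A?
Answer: -16055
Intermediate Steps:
E(D, T) = T + T² (E(D, T) = T² + T = T + T²)
P = -19835 (P = -5 + (-19691 - 1*139) = -5 + (-19691 - 139) = -5 - 19830 = -19835)
s = 3780 (s = ((9 + 18)*(1 + (9 + 18)))*5 = (27*(1 + 27))*5 = (27*28)*5 = 756*5 = 3780)
P + s = -19835 + 3780 = -16055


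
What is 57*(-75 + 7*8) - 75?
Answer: -1158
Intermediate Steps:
57*(-75 + 7*8) - 75 = 57*(-75 + 56) - 75 = 57*(-19) - 75 = -1083 - 75 = -1158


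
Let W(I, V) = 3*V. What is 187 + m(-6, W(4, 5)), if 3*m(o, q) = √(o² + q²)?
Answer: 187 + √29 ≈ 192.39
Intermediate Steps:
m(o, q) = √(o² + q²)/3
187 + m(-6, W(4, 5)) = 187 + √((-6)² + (3*5)²)/3 = 187 + √(36 + 15²)/3 = 187 + √(36 + 225)/3 = 187 + √261/3 = 187 + (3*√29)/3 = 187 + √29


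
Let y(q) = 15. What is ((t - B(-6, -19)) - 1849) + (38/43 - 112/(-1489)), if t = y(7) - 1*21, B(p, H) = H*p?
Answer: -126007765/64027 ≈ -1968.0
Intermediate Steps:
t = -6 (t = 15 - 1*21 = 15 - 21 = -6)
((t - B(-6, -19)) - 1849) + (38/43 - 112/(-1489)) = ((-6 - (-19)*(-6)) - 1849) + (38/43 - 112/(-1489)) = ((-6 - 1*114) - 1849) + (38*(1/43) - 112*(-1/1489)) = ((-6 - 114) - 1849) + (38/43 + 112/1489) = (-120 - 1849) + 61398/64027 = -1969 + 61398/64027 = -126007765/64027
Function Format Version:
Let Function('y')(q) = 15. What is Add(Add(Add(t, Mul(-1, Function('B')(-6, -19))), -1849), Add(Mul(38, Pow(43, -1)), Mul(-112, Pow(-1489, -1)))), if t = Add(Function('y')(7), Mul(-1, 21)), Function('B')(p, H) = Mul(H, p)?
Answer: Rational(-126007765, 64027) ≈ -1968.0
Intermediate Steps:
t = -6 (t = Add(15, Mul(-1, 21)) = Add(15, -21) = -6)
Add(Add(Add(t, Mul(-1, Function('B')(-6, -19))), -1849), Add(Mul(38, Pow(43, -1)), Mul(-112, Pow(-1489, -1)))) = Add(Add(Add(-6, Mul(-1, Mul(-19, -6))), -1849), Add(Mul(38, Pow(43, -1)), Mul(-112, Pow(-1489, -1)))) = Add(Add(Add(-6, Mul(-1, 114)), -1849), Add(Mul(38, Rational(1, 43)), Mul(-112, Rational(-1, 1489)))) = Add(Add(Add(-6, -114), -1849), Add(Rational(38, 43), Rational(112, 1489))) = Add(Add(-120, -1849), Rational(61398, 64027)) = Add(-1969, Rational(61398, 64027)) = Rational(-126007765, 64027)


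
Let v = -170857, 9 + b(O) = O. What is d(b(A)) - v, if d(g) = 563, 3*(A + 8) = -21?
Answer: 171420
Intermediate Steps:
A = -15 (A = -8 + (⅓)*(-21) = -8 - 7 = -15)
b(O) = -9 + O
d(b(A)) - v = 563 - 1*(-170857) = 563 + 170857 = 171420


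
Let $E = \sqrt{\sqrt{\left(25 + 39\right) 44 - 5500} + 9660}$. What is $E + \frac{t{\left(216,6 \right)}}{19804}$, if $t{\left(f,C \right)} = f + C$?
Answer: $\frac{111}{9902} + \sqrt{9660 + 2 i \sqrt{671}} \approx 98.297 + 0.26356 i$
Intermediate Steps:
$E = \sqrt{9660 + 2 i \sqrt{671}}$ ($E = \sqrt{\sqrt{64 \cdot 44 - 5500} + 9660} = \sqrt{\sqrt{2816 - 5500} + 9660} = \sqrt{\sqrt{-2684} + 9660} = \sqrt{2 i \sqrt{671} + 9660} = \sqrt{9660 + 2 i \sqrt{671}} \approx 98.286 + 0.2636 i$)
$t{\left(f,C \right)} = C + f$
$E + \frac{t{\left(216,6 \right)}}{19804} = \sqrt{9660 + 2 i \sqrt{671}} + \frac{6 + 216}{19804} = \sqrt{9660 + 2 i \sqrt{671}} + 222 \cdot \frac{1}{19804} = \sqrt{9660 + 2 i \sqrt{671}} + \frac{111}{9902} = \frac{111}{9902} + \sqrt{9660 + 2 i \sqrt{671}}$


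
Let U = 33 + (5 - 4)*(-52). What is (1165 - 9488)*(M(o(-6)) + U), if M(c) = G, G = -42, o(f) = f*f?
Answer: 507703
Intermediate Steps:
o(f) = f²
U = -19 (U = 33 + 1*(-52) = 33 - 52 = -19)
M(c) = -42
(1165 - 9488)*(M(o(-6)) + U) = (1165 - 9488)*(-42 - 19) = -8323*(-61) = 507703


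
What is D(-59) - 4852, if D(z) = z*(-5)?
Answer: -4557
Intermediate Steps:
D(z) = -5*z
D(-59) - 4852 = -5*(-59) - 4852 = 295 - 4852 = -4557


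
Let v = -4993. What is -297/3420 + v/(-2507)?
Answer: 1814609/952660 ≈ 1.9048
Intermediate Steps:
-297/3420 + v/(-2507) = -297/3420 - 4993/(-2507) = -297*1/3420 - 4993*(-1/2507) = -33/380 + 4993/2507 = 1814609/952660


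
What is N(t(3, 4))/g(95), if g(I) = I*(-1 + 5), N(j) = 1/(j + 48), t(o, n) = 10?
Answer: 1/22040 ≈ 4.5372e-5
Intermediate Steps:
N(j) = 1/(48 + j)
g(I) = 4*I (g(I) = I*4 = 4*I)
N(t(3, 4))/g(95) = 1/((48 + 10)*((4*95))) = 1/(58*380) = (1/58)*(1/380) = 1/22040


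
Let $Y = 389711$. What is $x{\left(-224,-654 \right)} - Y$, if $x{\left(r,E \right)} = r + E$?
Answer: $-390589$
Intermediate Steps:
$x{\left(r,E \right)} = E + r$
$x{\left(-224,-654 \right)} - Y = \left(-654 - 224\right) - 389711 = -878 - 389711 = -390589$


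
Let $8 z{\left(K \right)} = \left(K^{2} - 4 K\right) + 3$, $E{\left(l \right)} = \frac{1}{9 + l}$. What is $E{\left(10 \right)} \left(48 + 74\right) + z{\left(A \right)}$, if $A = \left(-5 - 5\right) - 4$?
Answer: $\frac{5821}{152} \approx 38.296$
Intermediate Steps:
$A = -14$ ($A = -10 - 4 = -14$)
$z{\left(K \right)} = \frac{3}{8} - \frac{K}{2} + \frac{K^{2}}{8}$ ($z{\left(K \right)} = \frac{\left(K^{2} - 4 K\right) + 3}{8} = \frac{3 + K^{2} - 4 K}{8} = \frac{3}{8} - \frac{K}{2} + \frac{K^{2}}{8}$)
$E{\left(10 \right)} \left(48 + 74\right) + z{\left(A \right)} = \frac{48 + 74}{9 + 10} + \left(\frac{3}{8} - -7 + \frac{\left(-14\right)^{2}}{8}\right) = \frac{1}{19} \cdot 122 + \left(\frac{3}{8} + 7 + \frac{1}{8} \cdot 196\right) = \frac{1}{19} \cdot 122 + \left(\frac{3}{8} + 7 + \frac{49}{2}\right) = \frac{122}{19} + \frac{255}{8} = \frac{5821}{152}$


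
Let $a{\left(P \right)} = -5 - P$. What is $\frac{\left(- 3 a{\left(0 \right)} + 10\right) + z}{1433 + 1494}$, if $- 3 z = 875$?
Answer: $- \frac{800}{8781} \approx -0.091106$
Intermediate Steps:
$z = - \frac{875}{3}$ ($z = \left(- \frac{1}{3}\right) 875 = - \frac{875}{3} \approx -291.67$)
$\frac{\left(- 3 a{\left(0 \right)} + 10\right) + z}{1433 + 1494} = \frac{\left(- 3 \left(-5 - 0\right) + 10\right) - \frac{875}{3}}{1433 + 1494} = \frac{\left(- 3 \left(-5 + 0\right) + 10\right) - \frac{875}{3}}{2927} = \left(\left(\left(-3\right) \left(-5\right) + 10\right) - \frac{875}{3}\right) \frac{1}{2927} = \left(\left(15 + 10\right) - \frac{875}{3}\right) \frac{1}{2927} = \left(25 - \frac{875}{3}\right) \frac{1}{2927} = \left(- \frac{800}{3}\right) \frac{1}{2927} = - \frac{800}{8781}$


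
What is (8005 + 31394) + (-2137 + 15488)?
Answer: 52750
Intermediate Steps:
(8005 + 31394) + (-2137 + 15488) = 39399 + 13351 = 52750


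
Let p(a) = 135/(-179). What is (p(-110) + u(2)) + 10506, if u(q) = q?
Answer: 1880797/179 ≈ 10507.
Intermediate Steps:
p(a) = -135/179 (p(a) = 135*(-1/179) = -135/179)
(p(-110) + u(2)) + 10506 = (-135/179 + 2) + 10506 = 223/179 + 10506 = 1880797/179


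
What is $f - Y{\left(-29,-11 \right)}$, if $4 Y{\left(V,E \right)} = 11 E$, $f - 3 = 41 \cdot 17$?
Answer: $\frac{2921}{4} \approx 730.25$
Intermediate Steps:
$f = 700$ ($f = 3 + 41 \cdot 17 = 3 + 697 = 700$)
$Y{\left(V,E \right)} = \frac{11 E}{4}$
$f - Y{\left(-29,-11 \right)} = 700 - \frac{11}{4} \left(-11\right) = 700 - - \frac{121}{4} = 700 + \frac{121}{4} = \frac{2921}{4}$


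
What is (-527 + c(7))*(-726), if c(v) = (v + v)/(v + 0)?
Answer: 381150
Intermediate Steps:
c(v) = 2 (c(v) = (2*v)/v = 2)
(-527 + c(7))*(-726) = (-527 + 2)*(-726) = -525*(-726) = 381150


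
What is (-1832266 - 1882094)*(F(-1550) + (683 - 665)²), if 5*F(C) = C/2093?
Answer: -193667301840/161 ≈ -1.2029e+9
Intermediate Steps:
F(C) = C/10465 (F(C) = (C/2093)/5 = C/10465)
(-1832266 - 1882094)*(F(-1550) + (683 - 665)²) = (-1832266 - 1882094)*((1/10465)*(-1550) + (683 - 665)²) = -3714360*(-310/2093 + 18²) = -3714360*(-310/2093 + 324) = -3714360*677822/2093 = -193667301840/161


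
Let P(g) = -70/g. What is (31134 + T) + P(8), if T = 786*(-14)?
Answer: 80485/4 ≈ 20121.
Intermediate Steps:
T = -11004
(31134 + T) + P(8) = (31134 - 11004) - 70/8 = 20130 - 70*1/8 = 20130 - 35/4 = 80485/4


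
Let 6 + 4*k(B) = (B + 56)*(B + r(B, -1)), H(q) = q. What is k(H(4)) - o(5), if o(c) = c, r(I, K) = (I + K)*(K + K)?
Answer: -73/2 ≈ -36.500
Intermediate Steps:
r(I, K) = 2*K*(I + K) (r(I, K) = (I + K)*(2*K) = 2*K*(I + K))
k(B) = -3/2 + (2 - B)*(56 + B)/4 (k(B) = -3/2 + ((B + 56)*(B + 2*(-1)*(B - 1)))/4 = -3/2 + ((56 + B)*(B + 2*(-1)*(-1 + B)))/4 = -3/2 + ((56 + B)*(B + (2 - 2*B)))/4 = -3/2 + ((56 + B)*(2 - B))/4 = -3/2 + ((2 - B)*(56 + B))/4 = -3/2 + (2 - B)*(56 + B)/4)
k(H(4)) - o(5) = (53/2 - 27/2*4 - ¼*4²) - 1*5 = (53/2 - 54 - ¼*16) - 5 = (53/2 - 54 - 4) - 5 = -63/2 - 5 = -73/2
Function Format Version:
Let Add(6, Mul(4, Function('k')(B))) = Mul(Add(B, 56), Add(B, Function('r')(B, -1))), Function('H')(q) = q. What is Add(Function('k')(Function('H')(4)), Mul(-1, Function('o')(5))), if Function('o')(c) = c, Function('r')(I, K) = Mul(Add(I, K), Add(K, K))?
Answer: Rational(-73, 2) ≈ -36.500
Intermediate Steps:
Function('r')(I, K) = Mul(2, K, Add(I, K)) (Function('r')(I, K) = Mul(Add(I, K), Mul(2, K)) = Mul(2, K, Add(I, K)))
Function('k')(B) = Add(Rational(-3, 2), Mul(Rational(1, 4), Add(2, Mul(-1, B)), Add(56, B))) (Function('k')(B) = Add(Rational(-3, 2), Mul(Rational(1, 4), Mul(Add(B, 56), Add(B, Mul(2, -1, Add(B, -1)))))) = Add(Rational(-3, 2), Mul(Rational(1, 4), Mul(Add(56, B), Add(B, Mul(2, -1, Add(-1, B)))))) = Add(Rational(-3, 2), Mul(Rational(1, 4), Mul(Add(56, B), Add(B, Add(2, Mul(-2, B)))))) = Add(Rational(-3, 2), Mul(Rational(1, 4), Mul(Add(56, B), Add(2, Mul(-1, B))))) = Add(Rational(-3, 2), Mul(Rational(1, 4), Mul(Add(2, Mul(-1, B)), Add(56, B)))) = Add(Rational(-3, 2), Mul(Rational(1, 4), Add(2, Mul(-1, B)), Add(56, B))))
Add(Function('k')(Function('H')(4)), Mul(-1, Function('o')(5))) = Add(Add(Rational(53, 2), Mul(Rational(-27, 2), 4), Mul(Rational(-1, 4), Pow(4, 2))), Mul(-1, 5)) = Add(Add(Rational(53, 2), -54, Mul(Rational(-1, 4), 16)), -5) = Add(Add(Rational(53, 2), -54, -4), -5) = Add(Rational(-63, 2), -5) = Rational(-73, 2)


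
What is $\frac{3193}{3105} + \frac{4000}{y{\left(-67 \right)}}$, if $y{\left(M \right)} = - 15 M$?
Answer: $\frac{1041931}{208035} \approx 5.0084$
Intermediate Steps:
$\frac{3193}{3105} + \frac{4000}{y{\left(-67 \right)}} = \frac{3193}{3105} + \frac{4000}{\left(-15\right) \left(-67\right)} = 3193 \cdot \frac{1}{3105} + \frac{4000}{1005} = \frac{3193}{3105} + 4000 \cdot \frac{1}{1005} = \frac{3193}{3105} + \frac{800}{201} = \frac{1041931}{208035}$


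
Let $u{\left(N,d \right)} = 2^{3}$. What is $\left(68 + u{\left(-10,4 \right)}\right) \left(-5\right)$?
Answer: $-380$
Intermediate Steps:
$u{\left(N,d \right)} = 8$
$\left(68 + u{\left(-10,4 \right)}\right) \left(-5\right) = \left(68 + 8\right) \left(-5\right) = 76 \left(-5\right) = -380$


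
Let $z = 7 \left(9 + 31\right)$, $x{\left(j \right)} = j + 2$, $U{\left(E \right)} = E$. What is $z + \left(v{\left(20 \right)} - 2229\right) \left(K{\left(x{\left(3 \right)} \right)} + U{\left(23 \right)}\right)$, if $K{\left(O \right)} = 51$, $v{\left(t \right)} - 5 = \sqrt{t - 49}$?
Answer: $-164296 + 74 i \sqrt{29} \approx -1.643 \cdot 10^{5} + 398.5 i$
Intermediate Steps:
$v{\left(t \right)} = 5 + \sqrt{-49 + t}$ ($v{\left(t \right)} = 5 + \sqrt{t - 49} = 5 + \sqrt{-49 + t}$)
$x{\left(j \right)} = 2 + j$
$z = 280$ ($z = 7 \cdot 40 = 280$)
$z + \left(v{\left(20 \right)} - 2229\right) \left(K{\left(x{\left(3 \right)} \right)} + U{\left(23 \right)}\right) = 280 + \left(\left(5 + \sqrt{-49 + 20}\right) - 2229\right) \left(51 + 23\right) = 280 + \left(\left(5 + \sqrt{-29}\right) - 2229\right) 74 = 280 + \left(\left(5 + i \sqrt{29}\right) - 2229\right) 74 = 280 + \left(-2224 + i \sqrt{29}\right) 74 = 280 - \left(164576 - 74 i \sqrt{29}\right) = -164296 + 74 i \sqrt{29}$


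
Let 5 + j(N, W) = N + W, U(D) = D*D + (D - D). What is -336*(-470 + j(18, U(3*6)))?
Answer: 44688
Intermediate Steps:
U(D) = D² (U(D) = D² + 0 = D²)
j(N, W) = -5 + N + W (j(N, W) = -5 + (N + W) = -5 + N + W)
-336*(-470 + j(18, U(3*6))) = -336*(-470 + (-5 + 18 + (3*6)²)) = -336*(-470 + (-5 + 18 + 18²)) = -336*(-470 + (-5 + 18 + 324)) = -336*(-470 + 337) = -336*(-133) = 44688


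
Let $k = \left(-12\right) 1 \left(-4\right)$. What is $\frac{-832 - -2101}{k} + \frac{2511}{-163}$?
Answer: $\frac{28773}{2608} \approx 11.033$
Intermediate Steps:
$k = 48$ ($k = \left(-12\right) \left(-4\right) = 48$)
$\frac{-832 - -2101}{k} + \frac{2511}{-163} = \frac{-832 - -2101}{48} + \frac{2511}{-163} = \left(-832 + 2101\right) \frac{1}{48} + 2511 \left(- \frac{1}{163}\right) = 1269 \cdot \frac{1}{48} - \frac{2511}{163} = \frac{423}{16} - \frac{2511}{163} = \frac{28773}{2608}$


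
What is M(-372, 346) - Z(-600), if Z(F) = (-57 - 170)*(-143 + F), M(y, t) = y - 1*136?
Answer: -169169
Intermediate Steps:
M(y, t) = -136 + y (M(y, t) = y - 136 = -136 + y)
Z(F) = 32461 - 227*F (Z(F) = -227*(-143 + F) = 32461 - 227*F)
M(-372, 346) - Z(-600) = (-136 - 372) - (32461 - 227*(-600)) = -508 - (32461 + 136200) = -508 - 1*168661 = -508 - 168661 = -169169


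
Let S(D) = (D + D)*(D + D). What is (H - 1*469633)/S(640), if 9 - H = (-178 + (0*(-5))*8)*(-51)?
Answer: -239351/819200 ≈ -0.29218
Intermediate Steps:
S(D) = 4*D² (S(D) = (2*D)*(2*D) = 4*D²)
H = -9069 (H = 9 - (-178 + (0*(-5))*8)*(-51) = 9 - (-178 + 0*8)*(-51) = 9 - (-178 + 0)*(-51) = 9 - (-178)*(-51) = 9 - 1*9078 = 9 - 9078 = -9069)
(H - 1*469633)/S(640) = (-9069 - 1*469633)/((4*640²)) = (-9069 - 469633)/((4*409600)) = -478702/1638400 = -478702*1/1638400 = -239351/819200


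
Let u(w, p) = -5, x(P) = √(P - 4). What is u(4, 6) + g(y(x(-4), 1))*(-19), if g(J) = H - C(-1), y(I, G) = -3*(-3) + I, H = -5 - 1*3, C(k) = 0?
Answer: 147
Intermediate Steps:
x(P) = √(-4 + P)
H = -8 (H = -5 - 3 = -8)
y(I, G) = 9 + I
g(J) = -8 (g(J) = -8 - 1*0 = -8 + 0 = -8)
u(4, 6) + g(y(x(-4), 1))*(-19) = -5 - 8*(-19) = -5 + 152 = 147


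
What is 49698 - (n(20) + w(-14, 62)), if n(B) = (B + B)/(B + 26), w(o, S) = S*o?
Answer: 1162998/23 ≈ 50565.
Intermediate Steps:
n(B) = 2*B/(26 + B) (n(B) = (2*B)/(26 + B) = 2*B/(26 + B))
49698 - (n(20) + w(-14, 62)) = 49698 - (2*20/(26 + 20) + 62*(-14)) = 49698 - (2*20/46 - 868) = 49698 - (2*20*(1/46) - 868) = 49698 - (20/23 - 868) = 49698 - 1*(-19944/23) = 49698 + 19944/23 = 1162998/23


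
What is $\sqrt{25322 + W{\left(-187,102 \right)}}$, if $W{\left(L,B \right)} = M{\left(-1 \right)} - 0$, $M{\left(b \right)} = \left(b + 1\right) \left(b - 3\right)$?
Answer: $\sqrt{25322} \approx 159.13$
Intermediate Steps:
$M{\left(b \right)} = \left(1 + b\right) \left(-3 + b\right)$
$W{\left(L,B \right)} = 0$ ($W{\left(L,B \right)} = \left(-3 + \left(-1\right)^{2} - -2\right) - 0 = \left(-3 + 1 + 2\right) + 0 = 0 + 0 = 0$)
$\sqrt{25322 + W{\left(-187,102 \right)}} = \sqrt{25322 + 0} = \sqrt{25322}$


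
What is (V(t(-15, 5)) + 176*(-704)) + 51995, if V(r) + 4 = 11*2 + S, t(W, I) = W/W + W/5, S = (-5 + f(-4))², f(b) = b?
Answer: -71810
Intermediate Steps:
S = 81 (S = (-5 - 4)² = (-9)² = 81)
t(W, I) = 1 + W/5 (t(W, I) = 1 + W*(⅕) = 1 + W/5)
V(r) = 99 (V(r) = -4 + (11*2 + 81) = -4 + (22 + 81) = -4 + 103 = 99)
(V(t(-15, 5)) + 176*(-704)) + 51995 = (99 + 176*(-704)) + 51995 = (99 - 123904) + 51995 = -123805 + 51995 = -71810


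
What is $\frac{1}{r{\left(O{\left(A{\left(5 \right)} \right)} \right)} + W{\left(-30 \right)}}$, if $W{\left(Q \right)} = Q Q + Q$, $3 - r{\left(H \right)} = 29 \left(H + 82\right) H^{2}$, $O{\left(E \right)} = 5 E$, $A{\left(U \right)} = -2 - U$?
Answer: $- \frac{1}{1668802} \approx -5.9923 \cdot 10^{-7}$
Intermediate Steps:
$r{\left(H \right)} = 3 - H^{2} \left(2378 + 29 H\right)$ ($r{\left(H \right)} = 3 - 29 \left(H + 82\right) H^{2} = 3 - 29 \left(82 + H\right) H^{2} = 3 - \left(2378 + 29 H\right) H^{2} = 3 - H^{2} \left(2378 + 29 H\right)$)
$W{\left(Q \right)} = Q + Q^{2}$ ($W{\left(Q \right)} = Q^{2} + Q = Q + Q^{2}$)
$\frac{1}{r{\left(O{\left(A{\left(5 \right)} \right)} \right)} + W{\left(-30 \right)}} = \frac{1}{\left(3 - 2378 \left(5 \left(-2 - 5\right)\right)^{2} - 29 \left(5 \left(-2 - 5\right)\right)^{3}\right) - 30 \left(1 - 30\right)} = \frac{1}{\left(3 - 2378 \left(5 \left(-2 - 5\right)\right)^{2} - 29 \left(5 \left(-2 - 5\right)\right)^{3}\right) - -870} = \frac{1}{\left(3 - 2378 \left(5 \left(-7\right)\right)^{2} - 29 \left(5 \left(-7\right)\right)^{3}\right) + 870} = \frac{1}{\left(3 - 2378 \left(-35\right)^{2} - 29 \left(-35\right)^{3}\right) + 870} = \frac{1}{\left(3 - 2913050 - -1243375\right) + 870} = \frac{1}{\left(3 - 2913050 + 1243375\right) + 870} = \frac{1}{-1669672 + 870} = \frac{1}{-1668802} = - \frac{1}{1668802}$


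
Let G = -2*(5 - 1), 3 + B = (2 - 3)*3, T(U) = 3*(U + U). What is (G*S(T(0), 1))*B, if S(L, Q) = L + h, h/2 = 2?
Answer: 192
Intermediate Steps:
h = 4 (h = 2*2 = 4)
T(U) = 6*U (T(U) = 3*(2*U) = 6*U)
B = -6 (B = -3 + (2 - 3)*3 = -3 - 1*3 = -3 - 3 = -6)
G = -8 (G = -2*4 = -8)
S(L, Q) = 4 + L (S(L, Q) = L + 4 = 4 + L)
(G*S(T(0), 1))*B = -8*(4 + 6*0)*(-6) = -8*(4 + 0)*(-6) = -8*4*(-6) = -32*(-6) = 192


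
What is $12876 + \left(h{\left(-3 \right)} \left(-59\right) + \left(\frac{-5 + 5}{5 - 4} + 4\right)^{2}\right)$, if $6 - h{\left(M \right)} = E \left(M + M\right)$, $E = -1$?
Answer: $12892$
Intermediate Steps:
$h{\left(M \right)} = 6 + 2 M$ ($h{\left(M \right)} = 6 - - (M + M) = 6 - - 2 M = 6 + 2 M$)
$12876 + \left(h{\left(-3 \right)} \left(-59\right) + \left(\frac{-5 + 5}{5 - 4} + 4\right)^{2}\right) = 12876 + \left(\left(6 + 2 \left(-3\right)\right) \left(-59\right) + \left(\frac{-5 + 5}{5 - 4} + 4\right)^{2}\right) = 12876 + \left(\left(6 - 6\right) \left(-59\right) + \left(\frac{0}{1} + 4\right)^{2}\right) = 12876 + \left(0 \left(-59\right) + \left(0 \cdot 1 + 4\right)^{2}\right) = 12876 + \left(0 + \left(0 + 4\right)^{2}\right) = 12876 + \left(0 + 4^{2}\right) = 12876 + \left(0 + 16\right) = 12876 + 16 = 12892$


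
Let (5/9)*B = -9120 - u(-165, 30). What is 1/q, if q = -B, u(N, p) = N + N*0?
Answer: 1/16119 ≈ 6.2039e-5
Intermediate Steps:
u(N, p) = N (u(N, p) = N + 0 = N)
B = -16119 (B = 9*(-9120 - 1*(-165))/5 = 9*(-9120 + 165)/5 = (9/5)*(-8955) = -16119)
q = 16119 (q = -1*(-16119) = 16119)
1/q = 1/16119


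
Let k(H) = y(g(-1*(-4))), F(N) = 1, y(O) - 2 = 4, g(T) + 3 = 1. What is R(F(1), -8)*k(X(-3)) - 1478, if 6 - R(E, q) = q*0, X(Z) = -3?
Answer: -1442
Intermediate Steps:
g(T) = -2 (g(T) = -3 + 1 = -2)
y(O) = 6 (y(O) = 2 + 4 = 6)
R(E, q) = 6 (R(E, q) = 6 - q*0 = 6 - 1*0 = 6 + 0 = 6)
k(H) = 6
R(F(1), -8)*k(X(-3)) - 1478 = 6*6 - 1478 = 36 - 1478 = -1442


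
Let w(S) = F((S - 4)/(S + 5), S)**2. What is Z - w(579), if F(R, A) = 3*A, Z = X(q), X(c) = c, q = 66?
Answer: -3017103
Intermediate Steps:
Z = 66
w(S) = 9*S**2 (w(S) = (3*S)**2 = 9*S**2)
Z - w(579) = 66 - 9*579**2 = 66 - 9*335241 = 66 - 1*3017169 = 66 - 3017169 = -3017103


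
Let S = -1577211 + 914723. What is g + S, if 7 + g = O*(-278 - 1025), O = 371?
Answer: -1145908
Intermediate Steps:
g = -483420 (g = -7 + 371*(-278 - 1025) = -7 + 371*(-1303) = -7 - 483413 = -483420)
S = -662488
g + S = -483420 - 662488 = -1145908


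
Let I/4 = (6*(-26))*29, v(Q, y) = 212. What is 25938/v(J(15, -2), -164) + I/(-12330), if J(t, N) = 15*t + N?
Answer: 26970991/217830 ≈ 123.82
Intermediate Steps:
J(t, N) = N + 15*t
I = -18096 (I = 4*((6*(-26))*29) = 4*(-156*29) = 4*(-4524) = -18096)
25938/v(J(15, -2), -164) + I/(-12330) = 25938/212 - 18096/(-12330) = 25938*(1/212) - 18096*(-1/12330) = 12969/106 + 3016/2055 = 26970991/217830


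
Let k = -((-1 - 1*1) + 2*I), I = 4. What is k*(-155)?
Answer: 930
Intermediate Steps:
k = -6 (k = -((-1 - 1*1) + 2*4) = -((-1 - 1) + 8) = -(-2 + 8) = -1*6 = -6)
k*(-155) = -6*(-155) = 930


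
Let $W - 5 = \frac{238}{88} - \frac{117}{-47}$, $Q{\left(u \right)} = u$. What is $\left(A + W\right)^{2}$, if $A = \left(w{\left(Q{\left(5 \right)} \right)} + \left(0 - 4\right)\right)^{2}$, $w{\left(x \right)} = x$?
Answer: $\frac{535876201}{4276624} \approx 125.3$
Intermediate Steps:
$A = 1$ ($A = \left(5 + \left(0 - 4\right)\right)^{2} = \left(5 - 4\right)^{2} = 1^{2} = 1$)
$W = \frac{21081}{2068}$ ($W = 5 + \left(\frac{238}{88} - \frac{117}{-47}\right) = 5 + \left(238 \cdot \frac{1}{88} - - \frac{117}{47}\right) = 5 + \left(\frac{119}{44} + \frac{117}{47}\right) = 5 + \frac{10741}{2068} = \frac{21081}{2068} \approx 10.194$)
$\left(A + W\right)^{2} = \left(1 + \frac{21081}{2068}\right)^{2} = \left(\frac{23149}{2068}\right)^{2} = \frac{535876201}{4276624}$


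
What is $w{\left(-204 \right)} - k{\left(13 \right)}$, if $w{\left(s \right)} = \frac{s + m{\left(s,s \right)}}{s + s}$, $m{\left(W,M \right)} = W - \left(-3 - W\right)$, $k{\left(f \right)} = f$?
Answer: $- \frac{1565}{136} \approx -11.507$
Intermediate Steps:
$m{\left(W,M \right)} = 3 + 2 W$ ($m{\left(W,M \right)} = W + \left(3 + W\right) = 3 + 2 W$)
$w{\left(s \right)} = \frac{3 + 3 s}{2 s}$ ($w{\left(s \right)} = \frac{s + \left(3 + 2 s\right)}{s + s} = \frac{3 + 3 s}{2 s}$)
$w{\left(-204 \right)} - k{\left(13 \right)} = \frac{3 \left(1 - 204\right)}{2 \left(-204\right)} - 13 = \frac{3}{2} \left(- \frac{1}{204}\right) \left(-203\right) - 13 = \frac{203}{136} - 13 = - \frac{1565}{136}$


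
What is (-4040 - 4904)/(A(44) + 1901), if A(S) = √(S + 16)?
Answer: -17002544/3613741 + 17888*√15/3613741 ≈ -4.6858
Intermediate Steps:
A(S) = √(16 + S)
(-4040 - 4904)/(A(44) + 1901) = (-4040 - 4904)/(√(16 + 44) + 1901) = -8944/(√60 + 1901) = -8944/(2*√15 + 1901) = -8944/(1901 + 2*√15)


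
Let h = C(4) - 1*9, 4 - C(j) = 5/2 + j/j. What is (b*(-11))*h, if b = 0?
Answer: 0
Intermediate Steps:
C(j) = ½ (C(j) = 4 - (5/2 + j/j) = 4 - (5*(½) + 1) = 4 - (5/2 + 1) = 4 - 1*7/2 = 4 - 7/2 = ½)
h = -17/2 (h = ½ - 1*9 = ½ - 9 = -17/2 ≈ -8.5000)
(b*(-11))*h = (0*(-11))*(-17/2) = 0*(-17/2) = 0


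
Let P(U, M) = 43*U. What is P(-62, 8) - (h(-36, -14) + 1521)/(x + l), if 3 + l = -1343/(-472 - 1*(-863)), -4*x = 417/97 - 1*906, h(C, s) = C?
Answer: -474848966/177661 ≈ -2672.8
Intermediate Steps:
x = 87465/388 (x = -(417/97 - 1*906)/4 = -(417*(1/97) - 906)/4 = -(417/97 - 906)/4 = -¼*(-87465/97) = 87465/388 ≈ 225.43)
l = -148/23 (l = -3 - 1343/(-472 - 1*(-863)) = -3 - 1343/(-472 + 863) = -3 - 1343/391 = -3 - 1343*1/391 = -3 - 79/23 = -148/23 ≈ -6.4348)
P(-62, 8) - (h(-36, -14) + 1521)/(x + l) = 43*(-62) - (-36 + 1521)/(87465/388 - 148/23) = -2666 - 1485/1954271/8924 = -2666 - 1485*8924/1954271 = -2666 - 1*1204740/177661 = -2666 - 1204740/177661 = -474848966/177661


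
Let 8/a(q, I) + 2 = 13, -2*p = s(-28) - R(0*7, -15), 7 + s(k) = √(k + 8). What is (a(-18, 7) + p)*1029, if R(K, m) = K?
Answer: 95697/22 - 1029*I*√5 ≈ 4349.9 - 2300.9*I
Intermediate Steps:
s(k) = -7 + √(8 + k) (s(k) = -7 + √(k + 8) = -7 + √(8 + k))
p = 7/2 - I*√5 (p = -((-7 + √(8 - 28)) - 0*7)/2 = -((-7 + √(-20)) - 1*0)/2 = -((-7 + 2*I*√5) + 0)/2 = -(-7 + 2*I*√5)/2 = 7/2 - I*√5 ≈ 3.5 - 2.2361*I)
a(q, I) = 8/11 (a(q, I) = 8/(-2 + 13) = 8/11)
(a(-18, 7) + p)*1029 = (8/11 + (7/2 - I*√5))*1029 = (93/22 - I*√5)*1029 = 95697/22 - 1029*I*√5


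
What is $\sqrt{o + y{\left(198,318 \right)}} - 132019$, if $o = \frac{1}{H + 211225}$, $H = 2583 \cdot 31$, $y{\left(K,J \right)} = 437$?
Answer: $-132019 + \frac{\sqrt{37081427630646}}{291298} \approx -1.32 \cdot 10^{5}$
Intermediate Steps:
$H = 80073$
$o = \frac{1}{291298}$ ($o = \frac{1}{80073 + 211225} = \frac{1}{291298} \approx 3.4329 \cdot 10^{-6}$)
$\sqrt{o + y{\left(198,318 \right)}} - 132019 = \sqrt{\frac{1}{291298} + 437} - 132019 = \sqrt{\frac{127297227}{291298}} - 132019 = \frac{\sqrt{37081427630646}}{291298} - 132019 = -132019 + \frac{\sqrt{37081427630646}}{291298}$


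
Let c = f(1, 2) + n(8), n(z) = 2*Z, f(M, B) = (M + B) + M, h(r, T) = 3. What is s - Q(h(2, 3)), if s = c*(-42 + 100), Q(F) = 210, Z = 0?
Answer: 22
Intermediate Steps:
f(M, B) = B + 2*M (f(M, B) = (B + M) + M = B + 2*M)
n(z) = 0 (n(z) = 2*0 = 0)
c = 4 (c = (2 + 2*1) + 0 = (2 + 2) + 0 = 4 + 0 = 4)
s = 232 (s = 4*(-42 + 100) = 4*58 = 232)
s - Q(h(2, 3)) = 232 - 1*210 = 232 - 210 = 22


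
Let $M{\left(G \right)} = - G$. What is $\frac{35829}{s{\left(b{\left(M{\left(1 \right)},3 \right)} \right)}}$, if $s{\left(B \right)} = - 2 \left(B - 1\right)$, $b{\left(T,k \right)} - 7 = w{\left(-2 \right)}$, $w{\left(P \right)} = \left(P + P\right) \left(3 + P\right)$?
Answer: $- \frac{35829}{4} \approx -8957.3$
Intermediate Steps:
$w{\left(P \right)} = 2 P \left(3 + P\right)$
$b{\left(T,k \right)} = 3$ ($b{\left(T,k \right)} = 7 + 2 \left(-2\right) \left(3 - 2\right) = 7 + 2 \left(-2\right) 1 = 7 - 4 = 3$)
$s{\left(B \right)} = 2 - 2 B$ ($s{\left(B \right)} = - 2 \left(-1 + B\right) = 2 - 2 B$)
$\frac{35829}{s{\left(b{\left(M{\left(1 \right)},3 \right)} \right)}} = \frac{35829}{2 - 6} = \frac{35829}{-4} = 35829 \left(- \frac{1}{4}\right) = - \frac{35829}{4}$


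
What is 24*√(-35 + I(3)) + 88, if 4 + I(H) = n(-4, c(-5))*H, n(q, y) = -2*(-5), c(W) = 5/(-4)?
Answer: 88 + 72*I ≈ 88.0 + 72.0*I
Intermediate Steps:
c(W) = -5/4 (c(W) = 5*(-¼) = -5/4)
n(q, y) = 10
I(H) = -4 + 10*H
24*√(-35 + I(3)) + 88 = 24*√(-35 + (-4 + 10*3)) + 88 = 24*√(-35 + (-4 + 30)) + 88 = 24*√(-35 + 26) + 88 = 24*√(-9) + 88 = 24*(3*I) + 88 = 72*I + 88 = 88 + 72*I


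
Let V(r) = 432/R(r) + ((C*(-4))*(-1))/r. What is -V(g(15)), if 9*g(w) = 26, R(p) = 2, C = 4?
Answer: -2880/13 ≈ -221.54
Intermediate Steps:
g(w) = 26/9 (g(w) = (⅑)*26 = 26/9)
V(r) = 216 + 16/r (V(r) = 432/2 + ((4*(-4))*(-1))/r = 432*(½) + (-16*(-1))/r = 216 + 16/r)
-V(g(15)) = -(216 + 16/(26/9)) = -(216 + 16*(9/26)) = -(216 + 72/13) = -1*2880/13 = -2880/13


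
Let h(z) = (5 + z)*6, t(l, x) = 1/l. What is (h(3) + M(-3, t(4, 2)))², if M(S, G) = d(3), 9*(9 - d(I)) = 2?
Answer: 261121/81 ≈ 3223.7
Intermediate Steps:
d(I) = 79/9 (d(I) = 9 - ⅑*2 = 9 - 2/9 = 79/9)
M(S, G) = 79/9
h(z) = 30 + 6*z
(h(3) + M(-3, t(4, 2)))² = ((30 + 6*3) + 79/9)² = ((30 + 18) + 79/9)² = (48 + 79/9)² = (511/9)² = 261121/81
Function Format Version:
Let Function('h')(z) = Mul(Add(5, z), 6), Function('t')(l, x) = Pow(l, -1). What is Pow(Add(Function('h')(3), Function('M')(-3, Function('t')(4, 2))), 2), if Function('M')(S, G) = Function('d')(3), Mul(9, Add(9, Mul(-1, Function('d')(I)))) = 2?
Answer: Rational(261121, 81) ≈ 3223.7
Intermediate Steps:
Function('d')(I) = Rational(79, 9) (Function('d')(I) = Add(9, Mul(Rational(-1, 9), 2)) = Add(9, Rational(-2, 9)) = Rational(79, 9))
Function('M')(S, G) = Rational(79, 9)
Function('h')(z) = Add(30, Mul(6, z))
Pow(Add(Function('h')(3), Function('M')(-3, Function('t')(4, 2))), 2) = Pow(Add(Add(30, Mul(6, 3)), Rational(79, 9)), 2) = Pow(Add(Add(30, 18), Rational(79, 9)), 2) = Pow(Add(48, Rational(79, 9)), 2) = Pow(Rational(511, 9), 2) = Rational(261121, 81)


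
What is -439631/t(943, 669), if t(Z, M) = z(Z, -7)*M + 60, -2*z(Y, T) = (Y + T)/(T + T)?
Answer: -3077417/156966 ≈ -19.606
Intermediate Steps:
z(Y, T) = -(T + Y)/(4*T) (z(Y, T) = -(Y + T)/(2*(T + T)) = -(T + Y)/(2*(2*T)) = -(T + Y)*1/(2*T)/2 = -(T + Y)/(4*T))
t(Z, M) = 60 + M*(-¼ + Z/28) (t(Z, M) = ((¼)*(-1*(-7) - Z)/(-7))*M + 60 = ((¼)*(-⅐)*(7 - Z))*M + 60 = (-¼ + Z/28)*M + 60 = M*(-¼ + Z/28) + 60 = 60 + M*(-¼ + Z/28))
-439631/t(943, 669) = -439631/(60 + (1/28)*669*(-7 + 943)) = -439631/(60 + (1/28)*669*936) = -439631/(60 + 156546/7) = -439631/156966/7 = -439631*7/156966 = -3077417/156966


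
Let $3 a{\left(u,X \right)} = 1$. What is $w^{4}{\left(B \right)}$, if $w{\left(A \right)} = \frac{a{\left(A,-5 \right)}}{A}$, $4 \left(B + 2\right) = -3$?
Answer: $\frac{256}{1185921} \approx 0.00021587$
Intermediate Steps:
$B = - \frac{11}{4}$ ($B = -2 + \frac{1}{4} \left(-3\right) = -2 - \frac{3}{4} = - \frac{11}{4} \approx -2.75$)
$a{\left(u,X \right)} = \frac{1}{3}$ ($a{\left(u,X \right)} = \frac{1}{3} \cdot 1 = \frac{1}{3}$)
$w{\left(A \right)} = \frac{1}{3 A}$
$w^{4}{\left(B \right)} = \left(\frac{1}{3 \left(- \frac{11}{4}\right)}\right)^{4} = \left(\frac{1}{3} \left(- \frac{4}{11}\right)\right)^{4} = \left(- \frac{4}{33}\right)^{4} = \frac{256}{1185921}$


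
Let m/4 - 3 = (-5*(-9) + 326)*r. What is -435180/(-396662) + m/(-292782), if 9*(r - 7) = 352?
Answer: 32228026358/37329265827 ≈ 0.86335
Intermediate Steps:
r = 415/9 (r = 7 + (⅑)*352 = 7 + 352/9 = 415/9 ≈ 46.111)
m = 615968/9 (m = 12 + 4*((-5*(-9) + 326)*(415/9)) = 12 + 4*((45 + 326)*(415/9)) = 12 + 4*(371*(415/9)) = 12 + 4*(153965/9) = 12 + 615860/9 = 615968/9 ≈ 68441.)
-435180/(-396662) + m/(-292782) = -435180/(-396662) + (615968/9)/(-292782) = -435180*(-1/396662) + (615968/9)*(-1/292782) = 217590/198331 - 307984/1317519 = 32228026358/37329265827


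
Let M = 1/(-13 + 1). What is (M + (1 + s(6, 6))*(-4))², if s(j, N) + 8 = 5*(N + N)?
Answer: 6477025/144 ≈ 44979.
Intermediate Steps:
s(j, N) = -8 + 10*N (s(j, N) = -8 + 5*(N + N) = -8 + 5*(2*N) = -8 + 10*N)
M = -1/12 (M = 1/(-12) = -1/12 ≈ -0.083333)
(M + (1 + s(6, 6))*(-4))² = (-1/12 + (1 + (-8 + 10*6))*(-4))² = (-1/12 + (1 + (-8 + 60))*(-4))² = (-1/12 + (1 + 52)*(-4))² = (-1/12 + 53*(-4))² = (-1/12 - 212)² = (-2545/12)² = 6477025/144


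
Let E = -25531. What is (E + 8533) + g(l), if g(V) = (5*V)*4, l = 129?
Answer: -14418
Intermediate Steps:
g(V) = 20*V
(E + 8533) + g(l) = (-25531 + 8533) + 20*129 = -16998 + 2580 = -14418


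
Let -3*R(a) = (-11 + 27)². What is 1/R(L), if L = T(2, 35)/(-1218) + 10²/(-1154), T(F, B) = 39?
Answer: -3/256 ≈ -0.011719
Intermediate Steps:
L = -27801/234262 (L = 39/(-1218) + 10²/(-1154) = 39*(-1/1218) + 100*(-1/1154) = -13/406 - 50/577 = -27801/234262 ≈ -0.11867)
R(a) = -256/3 (R(a) = -(-11 + 27)²/3 = -⅓*16² = -⅓*256 = -256/3)
1/R(L) = 1/(-256/3) = -3/256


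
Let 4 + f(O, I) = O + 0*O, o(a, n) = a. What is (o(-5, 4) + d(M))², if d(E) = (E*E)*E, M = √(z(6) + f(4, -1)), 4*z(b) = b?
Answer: 227/8 - 15*√6/2 ≈ 10.004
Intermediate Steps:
z(b) = b/4
f(O, I) = -4 + O (f(O, I) = -4 + (O + 0*O) = -4 + (O + 0) = -4 + O)
M = √6/2 (M = √((¼)*6 + (-4 + 4)) = √(3/2 + 0) = √(3/2) = √6/2 ≈ 1.2247)
d(E) = E³ (d(E) = E²*E = E³)
(o(-5, 4) + d(M))² = (-5 + (√6/2)³)² = (-5 + 3*√6/4)²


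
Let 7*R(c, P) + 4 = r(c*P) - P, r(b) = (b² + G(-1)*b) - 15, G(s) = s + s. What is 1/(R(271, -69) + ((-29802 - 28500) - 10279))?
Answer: 7/349209982 ≈ 2.0045e-8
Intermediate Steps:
G(s) = 2*s
r(b) = -15 + b² - 2*b (r(b) = (b² + (2*(-1))*b) - 15 = (b² - 2*b) - 15 = -15 + b² - 2*b)
R(c, P) = -19/7 - P/7 - 2*P*c/7 + P²*c²/7 (R(c, P) = -4/7 + ((-15 + (c*P)² - 2*c*P) - P)/7 = -4/7 + ((-15 + (P*c)² - 2*P*c) - P)/7 = -4/7 + ((-15 + P²*c² - 2*P*c) - P)/7 = -4/7 + (-15 - P + P²*c² - 2*P*c)/7 = -4/7 + (-15/7 - P/7 - 2*P*c/7 + P²*c²/7) = -19/7 - P/7 - 2*P*c/7 + P²*c²/7)
1/(R(271, -69) + ((-29802 - 28500) - 10279)) = 1/((-19/7 - ⅐*(-69) - 2/7*(-69)*271 + (⅐)*(-69)²*271²) + ((-29802 - 28500) - 10279)) = 1/((-19/7 + 69/7 + 37398/7 + (⅐)*4761*73441) + (-58302 - 10279)) = 1/((-19/7 + 69/7 + 37398/7 + 349652601/7) - 68581) = 1/(349690049/7 - 68581) = 1/(349209982/7) = 7/349209982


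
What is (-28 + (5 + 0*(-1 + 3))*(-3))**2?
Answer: 1849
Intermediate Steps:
(-28 + (5 + 0*(-1 + 3))*(-3))**2 = (-28 + (5 + 0*2)*(-3))**2 = (-28 + (5 + 0)*(-3))**2 = (-28 + 5*(-3))**2 = (-28 - 15)**2 = (-43)**2 = 1849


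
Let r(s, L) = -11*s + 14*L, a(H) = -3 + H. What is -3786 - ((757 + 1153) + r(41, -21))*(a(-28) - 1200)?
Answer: 1430329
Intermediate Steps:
-3786 - ((757 + 1153) + r(41, -21))*(a(-28) - 1200) = -3786 - ((757 + 1153) + (-11*41 + 14*(-21)))*((-3 - 28) - 1200) = -3786 - (1910 + (-451 - 294))*(-31 - 1200) = -3786 - (1910 - 745)*(-1231) = -3786 - 1165*(-1231) = -3786 - 1*(-1434115) = -3786 + 1434115 = 1430329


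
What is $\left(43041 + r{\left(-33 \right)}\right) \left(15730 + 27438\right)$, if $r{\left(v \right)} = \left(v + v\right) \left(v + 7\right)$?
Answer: $1932070176$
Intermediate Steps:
$r{\left(v \right)} = 2 v \left(7 + v\right)$
$\left(43041 + r{\left(-33 \right)}\right) \left(15730 + 27438\right) = \left(43041 + 2 \left(-33\right) \left(7 - 33\right)\right) \left(15730 + 27438\right) = \left(43041 + 2 \left(-33\right) \left(-26\right)\right) 43168 = \left(43041 + 1716\right) 43168 = 44757 \cdot 43168 = 1932070176$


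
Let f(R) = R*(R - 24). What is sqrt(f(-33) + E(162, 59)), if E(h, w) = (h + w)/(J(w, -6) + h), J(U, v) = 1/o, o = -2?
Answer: sqrt(679535)/19 ≈ 43.386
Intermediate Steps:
f(R) = R*(-24 + R)
J(U, v) = -1/2 (J(U, v) = 1/(-2) = -1/2)
E(h, w) = (h + w)/(-1/2 + h)
sqrt(f(-33) + E(162, 59)) = sqrt(-33*(-24 - 33) + 2*(162 + 59)/(-1 + 2*162)) = sqrt(-33*(-57) + 2*221/(-1 + 324)) = sqrt(1881 + 2*221/323) = sqrt(1881 + 2*(1/323)*221) = sqrt(1881 + 26/19) = sqrt(35765/19) = sqrt(679535)/19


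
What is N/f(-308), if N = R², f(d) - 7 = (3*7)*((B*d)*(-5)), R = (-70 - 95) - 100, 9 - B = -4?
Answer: 70225/420427 ≈ 0.16703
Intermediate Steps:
B = 13 (B = 9 - 1*(-4) = 9 + 4 = 13)
R = -265 (R = -165 - 100 = -265)
f(d) = 7 - 1365*d (f(d) = 7 + (3*7)*((13*d)*(-5)) = 7 + 21*(-65*d) = 7 - 1365*d)
N = 70225 (N = (-265)² = 70225)
N/f(-308) = 70225/(7 - 1365*(-308)) = 70225/(7 + 420420) = 70225/420427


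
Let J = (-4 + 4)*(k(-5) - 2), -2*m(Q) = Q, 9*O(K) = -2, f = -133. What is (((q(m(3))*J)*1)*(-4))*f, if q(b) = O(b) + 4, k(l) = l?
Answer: 0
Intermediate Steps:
O(K) = -2/9 (O(K) = (⅑)*(-2) = -2/9)
m(Q) = -Q/2
q(b) = 34/9 (q(b) = -2/9 + 4 = 34/9)
J = 0 (J = (-4 + 4)*(-5 - 2) = 0*(-7) = 0)
(((q(m(3))*J)*1)*(-4))*f = ((((34/9)*0)*1)*(-4))*(-133) = ((0*1)*(-4))*(-133) = (0*(-4))*(-133) = 0*(-133) = 0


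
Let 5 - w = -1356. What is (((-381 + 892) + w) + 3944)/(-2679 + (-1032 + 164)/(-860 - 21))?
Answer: -5123896/2359331 ≈ -2.1718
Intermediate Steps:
w = 1361 (w = 5 - 1*(-1356) = 5 + 1356 = 1361)
(((-381 + 892) + w) + 3944)/(-2679 + (-1032 + 164)/(-860 - 21)) = (((-381 + 892) + 1361) + 3944)/(-2679 + (-1032 + 164)/(-860 - 21)) = ((511 + 1361) + 3944)/(-2679 - 868/(-881)) = (1872 + 3944)/(-2679 - 868*(-1/881)) = 5816/(-2679 + 868/881) = 5816/(-2359331/881) = 5816*(-881/2359331) = -5123896/2359331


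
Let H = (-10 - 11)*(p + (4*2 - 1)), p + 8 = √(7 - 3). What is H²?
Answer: 441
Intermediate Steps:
p = -6 (p = -8 + √(7 - 3) = -8 + √4 = -8 + 2 = -6)
H = -21 (H = (-10 - 11)*(-6 + (4*2 - 1)) = -21*(-6 + (8 - 1)) = -21*(-6 + 7) = -21*1 = -21)
H² = (-21)² = 441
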